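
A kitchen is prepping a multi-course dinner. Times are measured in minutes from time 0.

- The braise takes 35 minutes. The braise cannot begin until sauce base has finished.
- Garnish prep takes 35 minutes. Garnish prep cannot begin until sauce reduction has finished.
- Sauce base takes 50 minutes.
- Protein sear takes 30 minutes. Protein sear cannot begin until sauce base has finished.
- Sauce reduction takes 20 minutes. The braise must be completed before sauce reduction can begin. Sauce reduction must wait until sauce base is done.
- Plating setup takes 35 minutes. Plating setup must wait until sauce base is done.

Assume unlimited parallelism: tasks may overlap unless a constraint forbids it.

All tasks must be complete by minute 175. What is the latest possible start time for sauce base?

Garnish prep must finish by minute 175; it takes 35 minutes, so it must start by 175 − 35 = minute 140.
Since garnish prep (must start by minute 140) depends on it, sauce reduction must finish by minute 140. Backing off its 20-minute duration gives a latest start of minute 120.
The braise must finish before sauce reduction (must start by minute 120). With a 35-minute duration, the braise must start by 120 − 35 = minute 85.
To finish by minute 175, protein sear (duration 30) must start no later than minute 145.
Plating setup has no dependents, so it just needs to finish by minute 175. Starting by 175 − 35 = minute 140 achieves that.
Sauce base has several dependents: the braise (must start by minute 85); protein sear (must start by minute 145); sauce reduction (must start by minute 120); plating setup (must start by minute 140). The earliest of those limits is minute 85, so sauce base must start by 85 − 50 = minute 35.

35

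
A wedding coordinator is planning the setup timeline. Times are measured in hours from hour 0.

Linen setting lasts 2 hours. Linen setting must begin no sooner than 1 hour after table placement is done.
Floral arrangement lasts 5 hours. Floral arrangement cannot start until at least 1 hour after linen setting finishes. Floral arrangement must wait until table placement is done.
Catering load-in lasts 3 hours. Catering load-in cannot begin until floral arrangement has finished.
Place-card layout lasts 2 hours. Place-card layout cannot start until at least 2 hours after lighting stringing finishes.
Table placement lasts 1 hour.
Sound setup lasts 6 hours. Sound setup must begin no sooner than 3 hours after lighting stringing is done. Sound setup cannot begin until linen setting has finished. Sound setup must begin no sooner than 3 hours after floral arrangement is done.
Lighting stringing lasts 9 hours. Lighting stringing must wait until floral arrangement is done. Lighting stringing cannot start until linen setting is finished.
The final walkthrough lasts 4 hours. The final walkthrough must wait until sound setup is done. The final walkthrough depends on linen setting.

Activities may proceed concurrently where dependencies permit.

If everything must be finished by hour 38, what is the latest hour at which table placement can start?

The final walkthrough has no dependents, so it just needs to finish by hour 38. Starting by 38 − 4 = hour 34 achieves that.
Sound setup must finish before the final walkthrough (must start by hour 34). With a 6-hour duration, sound setup must start by 34 − 6 = hour 28.
Nothing follows place-card layout; the deadline of hour 38 is its only limit. It must start by 38 − 2 = hour 36.
Lighting stringing feeds sound setup (must start by hour 28, minus 3-hour gap → hour 25); place-card layout (must start by hour 36, minus 2-hour gap → hour 34). Taking the minimum, lighting stringing must finish by hour 25 and start by 25 − 9 = hour 16.
Catering load-in must finish by hour 38; it takes 3 hours, so it must start by 38 − 3 = hour 35.
For floral arrangement: lighting stringing (must start by hour 16); sound setup (must start by hour 28, minus 3-hour gap → hour 25); catering load-in (must start by hour 35). The most restrictive is hour 16; with a 5-hour duration, floral arrangement must start by hour 11.
Linen setting has several dependents: floral arrangement (must start by hour 11, minus 1-hour gap → hour 10); lighting stringing (must start by hour 16); sound setup (must start by hour 28); the final walkthrough (must start by hour 34). The earliest of those limits is hour 10, so linen setting must start by 10 − 2 = hour 8.
Table placement must finish in time for linen setting (must start by hour 8, minus 1-hour gap → hour 7); floral arrangement (must start by hour 11). The tightest is hour 7, so table placement must start by 7 − 1 = hour 6.

6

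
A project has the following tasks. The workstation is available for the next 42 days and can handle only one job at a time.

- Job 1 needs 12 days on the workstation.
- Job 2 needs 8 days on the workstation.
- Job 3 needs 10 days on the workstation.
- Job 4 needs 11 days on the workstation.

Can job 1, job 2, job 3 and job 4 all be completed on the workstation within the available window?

Yes

Running back to back, the jobs need 12 + 8 + 10 + 11 = 41 days on the workstation.
Since 41 ≤ 42, they fit within the window.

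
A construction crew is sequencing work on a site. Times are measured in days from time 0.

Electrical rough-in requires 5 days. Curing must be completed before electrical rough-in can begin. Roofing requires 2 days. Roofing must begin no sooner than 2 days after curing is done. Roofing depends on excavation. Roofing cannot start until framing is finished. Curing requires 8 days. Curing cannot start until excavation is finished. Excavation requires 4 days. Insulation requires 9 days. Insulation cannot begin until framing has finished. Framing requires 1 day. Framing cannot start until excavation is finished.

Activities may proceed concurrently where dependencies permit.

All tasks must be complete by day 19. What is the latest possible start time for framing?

9

Nothing follows roofing; the deadline of day 19 is its only limit. It must start by 19 − 2 = day 17.
Insulation has no dependents, so it just needs to finish by day 19. Starting by 19 − 9 = day 10 achieves that.
For framing: roofing (must start by day 17); insulation (must start by day 10). The most restrictive is day 10; with a 1-day duration, framing must start by day 9.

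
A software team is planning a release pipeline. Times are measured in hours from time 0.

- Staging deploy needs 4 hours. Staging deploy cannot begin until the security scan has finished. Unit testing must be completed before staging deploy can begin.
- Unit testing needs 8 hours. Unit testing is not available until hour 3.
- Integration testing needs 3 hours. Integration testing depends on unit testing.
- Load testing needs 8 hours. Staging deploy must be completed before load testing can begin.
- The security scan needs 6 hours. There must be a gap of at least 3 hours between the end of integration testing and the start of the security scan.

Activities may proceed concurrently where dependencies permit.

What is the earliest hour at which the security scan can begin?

Unit testing cannot begin until its own release at hour 3. It runs from hour 3 to 3 + 8 = hour 11.
After unit testing (finishes hour 11), integration testing can start at hour 11 and finishes at hour 14.
The security scan waits on integration testing (finishes hour 14, plus 3-hour gap → hour 17), so the earliest it can start is hour 17.

17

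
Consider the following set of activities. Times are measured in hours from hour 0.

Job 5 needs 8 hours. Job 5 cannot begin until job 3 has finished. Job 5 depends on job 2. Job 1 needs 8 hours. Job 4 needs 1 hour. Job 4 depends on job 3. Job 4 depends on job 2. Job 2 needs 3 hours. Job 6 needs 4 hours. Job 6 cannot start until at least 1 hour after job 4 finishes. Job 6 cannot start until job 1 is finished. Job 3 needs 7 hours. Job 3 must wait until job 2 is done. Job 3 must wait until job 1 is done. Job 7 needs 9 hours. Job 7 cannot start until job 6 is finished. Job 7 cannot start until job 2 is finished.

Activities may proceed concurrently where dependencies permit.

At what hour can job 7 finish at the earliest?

30

Nothing blocks job 2, so it runs from hour 0 to hour 3.
Job 1 has no prerequisites, so it starts at hour 0 and finishes at hour 8.
For job 3: job 2 (finishes hour 3); job 1 (finishes hour 8). Taking the maximum gives a start of hour 8, and it finishes at 8 + 7 = hour 15.
Job 4 cannot start until job 3 (finishes hour 15); job 2 (finishes hour 3). The controlling bound is hour 15, so job 4 finishes at 15 + 1 = hour 16.
Job 6 needs all of job 4 (finishes hour 16, plus 1-hour gap → hour 17); job 1 (finishes hour 8). That puts its earliest start at hour 17; it finishes at 17 + 4 = hour 21.
Job 7 has to wait for job 6 (finishes hour 21); job 2 (finishes hour 3). The latest of these is hour 21, so job 7 runs hour 21 to 21 + 9 = hour 30.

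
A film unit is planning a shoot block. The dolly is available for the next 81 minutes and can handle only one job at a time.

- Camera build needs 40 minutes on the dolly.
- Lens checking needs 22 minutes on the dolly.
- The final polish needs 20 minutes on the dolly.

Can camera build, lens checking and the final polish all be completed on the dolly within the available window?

Running back to back, the jobs need 40 + 22 + 20 = 82 minutes on the dolly.
Since 82 > 81, they cannot all fit.

No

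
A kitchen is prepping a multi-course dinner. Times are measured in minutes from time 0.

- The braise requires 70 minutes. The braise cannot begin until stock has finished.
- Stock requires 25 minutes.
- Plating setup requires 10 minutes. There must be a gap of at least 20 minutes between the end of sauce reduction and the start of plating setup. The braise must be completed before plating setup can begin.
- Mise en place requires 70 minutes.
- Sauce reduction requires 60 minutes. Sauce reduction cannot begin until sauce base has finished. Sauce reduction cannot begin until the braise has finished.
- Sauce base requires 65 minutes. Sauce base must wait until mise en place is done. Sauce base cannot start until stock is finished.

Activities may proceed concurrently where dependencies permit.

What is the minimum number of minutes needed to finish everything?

Stock has no prerequisites, so it starts at minute 0 and finishes at minute 25.
The braise waits on stock (finishes minute 25), so it starts at minute 25 and finishes at 25 + 70 = minute 95.
Mise en place has no prerequisites, so it starts at minute 0 and finishes at minute 70.
For sauce base: mise en place (finishes minute 70); stock (finishes minute 25). Taking the maximum gives a start of minute 70, and it finishes at 70 + 65 = minute 135.
For sauce reduction: sauce base (finishes minute 135); the braise (finishes minute 95). Taking the maximum gives a start of minute 135, and it finishes at 135 + 60 = minute 195.
Plating setup has to wait for sauce reduction (finishes minute 195, plus 20-minute gap → minute 215); the braise (finishes minute 95). The latest of these is minute 215, so plating setup runs minute 215 to 215 + 10 = minute 225.
All tasks are finished once the last one completes. Finish times: Mise en place at 70, Stock at 25, Sauce base at 135, The braise at 95, Sauce reduction at 195, Plating setup at 225. The latest is minute 225.

225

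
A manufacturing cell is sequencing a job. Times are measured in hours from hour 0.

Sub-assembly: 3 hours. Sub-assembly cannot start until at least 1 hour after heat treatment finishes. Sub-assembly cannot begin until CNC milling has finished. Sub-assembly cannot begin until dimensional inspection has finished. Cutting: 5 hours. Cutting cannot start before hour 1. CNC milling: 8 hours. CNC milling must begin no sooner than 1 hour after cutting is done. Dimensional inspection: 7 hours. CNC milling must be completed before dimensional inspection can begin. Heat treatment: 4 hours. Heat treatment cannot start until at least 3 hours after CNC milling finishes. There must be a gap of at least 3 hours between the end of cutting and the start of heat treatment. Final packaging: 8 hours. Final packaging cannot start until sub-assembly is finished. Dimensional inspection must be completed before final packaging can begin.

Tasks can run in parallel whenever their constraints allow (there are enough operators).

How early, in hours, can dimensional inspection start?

15

After its own release at hour 1, cutting can start at hour 1 and finishes at hour 6.
After cutting (finishes hour 6, plus 1-hour gap → hour 7), CNC milling can start at hour 7 and finishes at hour 15.
Dimensional inspection waits on CNC milling (finishes hour 15), so the earliest it can start is hour 15.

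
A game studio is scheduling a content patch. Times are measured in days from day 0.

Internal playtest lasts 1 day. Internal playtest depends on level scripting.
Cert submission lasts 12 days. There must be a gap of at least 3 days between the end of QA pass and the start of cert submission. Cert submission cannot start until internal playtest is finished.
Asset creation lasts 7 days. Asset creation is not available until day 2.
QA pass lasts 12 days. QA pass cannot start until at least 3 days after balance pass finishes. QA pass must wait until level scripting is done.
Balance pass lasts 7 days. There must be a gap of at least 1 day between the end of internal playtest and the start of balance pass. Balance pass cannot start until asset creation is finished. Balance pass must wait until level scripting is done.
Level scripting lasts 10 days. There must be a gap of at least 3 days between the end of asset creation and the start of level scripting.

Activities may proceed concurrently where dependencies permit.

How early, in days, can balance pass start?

Asset creation waits on its own release at day 2, so it starts at day 2 and finishes at 2 + 7 = day 9.
After asset creation (finishes day 9, plus 3-day gap → day 12), level scripting can start at day 12 and finishes at day 22.
After level scripting (finishes day 22), internal playtest can start at day 22 and finishes at day 23.
Balance pass waits on internal playtest (finishes day 23, plus 1-day gap → day 24); asset creation (finishes day 9); level scripting (finishes day 22). The latest of these is day 24, which is the earliest balance pass can start.

24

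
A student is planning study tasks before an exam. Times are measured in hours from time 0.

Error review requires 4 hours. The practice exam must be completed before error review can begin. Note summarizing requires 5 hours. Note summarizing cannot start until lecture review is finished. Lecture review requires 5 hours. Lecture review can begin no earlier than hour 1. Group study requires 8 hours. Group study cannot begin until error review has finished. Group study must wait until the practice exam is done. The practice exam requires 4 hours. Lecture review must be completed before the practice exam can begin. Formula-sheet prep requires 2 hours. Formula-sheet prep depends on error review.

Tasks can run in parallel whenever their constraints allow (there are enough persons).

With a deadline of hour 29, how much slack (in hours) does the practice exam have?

Lecture review waits on its own release at hour 1, so it starts at hour 1 and finishes at 1 + 5 = hour 6.
The practice exam cannot begin until lecture review (finishes hour 6). It runs from hour 6 to 6 + 4 = hour 10.

Working backward from the deadline:
Group study has no dependents, so it just needs to finish by hour 29. Starting by 29 − 8 = hour 21 achieves that.
Formula-sheet prep has no dependents, so it just needs to finish by hour 29. Starting by 29 − 2 = hour 27 achieves that.
Error review has several dependents: group study (must start by hour 21); formula-sheet prep (must start by hour 27). The earliest of those limits is hour 21, so error review must start by 21 − 4 = hour 17.
For the practice exam: error review (must start by hour 17); group study (must start by hour 21). The most restrictive is hour 17; with a 4-hour duration, the practice exam must start by hour 13.
So the practice exam can start as early as hour 6 and as late as hour 13, giving 13 − 6 = 7 hours of slack.

7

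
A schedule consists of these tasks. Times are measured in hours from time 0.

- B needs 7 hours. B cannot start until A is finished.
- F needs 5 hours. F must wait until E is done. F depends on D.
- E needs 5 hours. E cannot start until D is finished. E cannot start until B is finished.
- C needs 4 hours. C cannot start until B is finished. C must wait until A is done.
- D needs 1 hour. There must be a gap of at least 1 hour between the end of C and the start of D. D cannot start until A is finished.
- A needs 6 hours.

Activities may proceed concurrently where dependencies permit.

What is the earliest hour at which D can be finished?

19

Nothing blocks A, so it runs from hour 0 to hour 6.
B waits on A (finishes hour 6), so it starts at hour 6 and finishes at 6 + 7 = hour 13.
C needs all of B (finishes hour 13); A (finishes hour 6). That puts its earliest start at hour 13; it finishes at 13 + 4 = hour 17.
D cannot start until C (finishes hour 17, plus 1-hour gap → hour 18); A (finishes hour 6). The controlling bound is hour 18, so D finishes at 18 + 1 = hour 19.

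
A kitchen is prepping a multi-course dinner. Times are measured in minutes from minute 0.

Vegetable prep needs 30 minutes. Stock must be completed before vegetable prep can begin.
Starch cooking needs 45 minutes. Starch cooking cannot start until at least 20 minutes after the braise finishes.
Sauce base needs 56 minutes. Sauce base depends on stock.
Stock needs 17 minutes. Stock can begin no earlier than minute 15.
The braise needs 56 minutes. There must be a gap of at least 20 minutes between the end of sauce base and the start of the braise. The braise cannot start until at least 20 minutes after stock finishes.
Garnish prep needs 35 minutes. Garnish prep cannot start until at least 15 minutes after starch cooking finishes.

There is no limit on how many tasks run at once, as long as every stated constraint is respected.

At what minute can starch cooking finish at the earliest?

229

After its own release at minute 15, stock can start at minute 15 and finishes at minute 32.
After stock (finishes minute 32), sauce base can start at minute 32 and finishes at minute 88.
The braise needs all of sauce base (finishes minute 88, plus 20-minute gap → minute 108); stock (finishes minute 32, plus 20-minute gap → minute 52). That puts its earliest start at minute 108; it finishes at 108 + 56 = minute 164.
Starch cooking cannot begin until the braise (finishes minute 164, plus 20-minute gap → minute 184). It runs from minute 184 to 184 + 45 = minute 229.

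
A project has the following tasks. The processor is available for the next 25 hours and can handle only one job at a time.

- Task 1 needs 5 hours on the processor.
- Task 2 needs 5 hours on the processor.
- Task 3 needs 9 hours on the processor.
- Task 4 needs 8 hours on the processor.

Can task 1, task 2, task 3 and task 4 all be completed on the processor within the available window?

Running back to back, the jobs need 5 + 5 + 9 + 8 = 27 hours on the processor.
Since 27 > 25, they cannot all fit.

No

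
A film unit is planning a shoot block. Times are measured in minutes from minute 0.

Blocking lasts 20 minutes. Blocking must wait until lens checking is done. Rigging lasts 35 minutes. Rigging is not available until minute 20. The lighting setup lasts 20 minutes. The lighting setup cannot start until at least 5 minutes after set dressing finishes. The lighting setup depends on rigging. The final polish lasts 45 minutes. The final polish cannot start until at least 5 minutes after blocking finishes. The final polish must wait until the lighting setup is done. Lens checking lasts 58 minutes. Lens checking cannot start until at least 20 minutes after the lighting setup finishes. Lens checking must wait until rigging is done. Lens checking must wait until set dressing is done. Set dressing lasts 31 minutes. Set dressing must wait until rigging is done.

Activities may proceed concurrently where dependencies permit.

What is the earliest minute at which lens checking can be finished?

Rigging waits on its own release at minute 20, so it starts at minute 20 and finishes at 20 + 35 = minute 55.
Set dressing waits on rigging (finishes minute 55), so it starts at minute 55 and finishes at 55 + 31 = minute 86.
The lighting setup has to wait for set dressing (finishes minute 86, plus 5-minute gap → minute 91); rigging (finishes minute 55). The latest of these is minute 91, so the lighting setup runs minute 91 to 91 + 20 = minute 111.
Lens checking cannot start until the lighting setup (finishes minute 111, plus 20-minute gap → minute 131); rigging (finishes minute 55); set dressing (finishes minute 86). The controlling bound is minute 131, so lens checking finishes at 131 + 58 = minute 189.

189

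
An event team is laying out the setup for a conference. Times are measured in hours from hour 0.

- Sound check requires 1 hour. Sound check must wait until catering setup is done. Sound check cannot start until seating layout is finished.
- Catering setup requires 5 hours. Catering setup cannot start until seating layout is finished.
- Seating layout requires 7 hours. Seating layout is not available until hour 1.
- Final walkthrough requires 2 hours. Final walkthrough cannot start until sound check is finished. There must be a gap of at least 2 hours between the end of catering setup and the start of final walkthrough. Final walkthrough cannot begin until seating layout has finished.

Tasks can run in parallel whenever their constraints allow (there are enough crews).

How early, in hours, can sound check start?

13

After its own release at hour 1, seating layout can start at hour 1 and finishes at hour 8.
After seating layout (finishes hour 8), catering setup can start at hour 8 and finishes at hour 13.
Sound check waits on catering setup (finishes hour 13); seating layout (finishes hour 8). The latest of these is hour 13, which is the earliest sound check can start.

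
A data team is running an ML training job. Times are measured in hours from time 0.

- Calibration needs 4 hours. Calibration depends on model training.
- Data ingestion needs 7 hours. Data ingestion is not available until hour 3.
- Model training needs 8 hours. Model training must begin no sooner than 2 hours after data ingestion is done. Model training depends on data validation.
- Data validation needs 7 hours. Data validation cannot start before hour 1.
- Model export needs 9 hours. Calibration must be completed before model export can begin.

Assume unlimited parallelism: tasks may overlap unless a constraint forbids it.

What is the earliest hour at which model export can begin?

24

Data validation waits on its own release at hour 1, so it starts at hour 1 and finishes at 1 + 7 = hour 8.
Data ingestion cannot begin until its own release at hour 3. It runs from hour 3 to 3 + 7 = hour 10.
Model training needs all of data ingestion (finishes hour 10, plus 2-hour gap → hour 12); data validation (finishes hour 8). That puts its earliest start at hour 12; it finishes at 12 + 8 = hour 20.
Calibration cannot begin until model training (finishes hour 20). It runs from hour 20 to 20 + 4 = hour 24.
Model export waits on calibration (finishes hour 24), so the earliest it can start is hour 24.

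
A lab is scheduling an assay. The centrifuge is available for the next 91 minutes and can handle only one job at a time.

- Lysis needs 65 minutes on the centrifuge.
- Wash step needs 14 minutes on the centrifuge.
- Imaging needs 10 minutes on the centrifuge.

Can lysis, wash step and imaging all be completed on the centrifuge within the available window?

Running back to back, the jobs need 65 + 14 + 10 = 89 minutes on the centrifuge.
Since 89 ≤ 91, they fit within the window.

Yes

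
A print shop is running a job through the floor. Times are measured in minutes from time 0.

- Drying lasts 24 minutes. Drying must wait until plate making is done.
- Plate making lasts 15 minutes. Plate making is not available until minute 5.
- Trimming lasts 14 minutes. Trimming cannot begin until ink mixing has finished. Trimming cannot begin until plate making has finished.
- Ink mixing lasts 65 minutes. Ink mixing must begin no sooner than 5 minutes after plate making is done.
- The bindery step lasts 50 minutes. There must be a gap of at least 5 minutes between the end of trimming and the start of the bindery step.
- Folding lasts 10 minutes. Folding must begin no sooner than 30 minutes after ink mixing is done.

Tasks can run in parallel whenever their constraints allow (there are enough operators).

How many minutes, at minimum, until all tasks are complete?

Plate making cannot begin until its own release at minute 5. It runs from minute 5 to 5 + 15 = minute 20.
Drying cannot begin until plate making (finishes minute 20). It runs from minute 20 to 20 + 24 = minute 44.
Ink mixing cannot begin until plate making (finishes minute 20, plus 5-minute gap → minute 25). It runs from minute 25 to 25 + 65 = minute 90.
After ink mixing (finishes minute 90, plus 30-minute gap → minute 120), folding can start at minute 120 and finishes at minute 130.
For trimming: ink mixing (finishes minute 90); plate making (finishes minute 20). Taking the maximum gives a start of minute 90, and it finishes at 90 + 14 = minute 104.
The bindery step cannot begin until trimming (finishes minute 104, plus 5-minute gap → minute 109). It runs from minute 109 to 109 + 50 = minute 159.
All tasks are finished once the last one completes. Finish times: Plate making at 20, Ink mixing at 90, Drying at 44, Trimming at 104, Folding at 130, The bindery step at 159. The latest is minute 159.

159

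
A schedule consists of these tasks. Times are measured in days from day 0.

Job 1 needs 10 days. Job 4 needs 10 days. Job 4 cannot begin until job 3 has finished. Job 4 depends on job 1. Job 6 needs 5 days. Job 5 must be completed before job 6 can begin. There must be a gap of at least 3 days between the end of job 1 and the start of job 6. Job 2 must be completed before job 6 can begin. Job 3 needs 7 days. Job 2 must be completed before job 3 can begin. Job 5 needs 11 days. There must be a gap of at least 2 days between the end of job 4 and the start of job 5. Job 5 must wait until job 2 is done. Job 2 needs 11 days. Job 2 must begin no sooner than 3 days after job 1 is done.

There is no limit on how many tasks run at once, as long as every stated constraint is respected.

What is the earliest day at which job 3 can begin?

24

Nothing blocks job 1, so it runs from day 0 to day 10.
Job 2 waits on job 1 (finishes day 10, plus 3-day gap → day 13), so it starts at day 13 and finishes at 13 + 11 = day 24.
Job 3 waits on job 2 (finishes day 24), so the earliest it can start is day 24.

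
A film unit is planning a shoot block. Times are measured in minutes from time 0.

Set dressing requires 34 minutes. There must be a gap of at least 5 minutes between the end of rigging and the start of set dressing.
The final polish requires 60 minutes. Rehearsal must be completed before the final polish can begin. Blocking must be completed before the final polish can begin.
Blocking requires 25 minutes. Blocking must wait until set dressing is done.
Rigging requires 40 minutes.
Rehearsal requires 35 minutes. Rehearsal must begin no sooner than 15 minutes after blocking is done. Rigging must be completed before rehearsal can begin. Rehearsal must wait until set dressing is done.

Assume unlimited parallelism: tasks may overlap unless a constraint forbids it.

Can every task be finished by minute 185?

No

Rigging has no prerequisites, so it starts at minute 0 and finishes at minute 40.
After rigging (finishes minute 40, plus 5-minute gap → minute 45), set dressing can start at minute 45 and finishes at minute 79.
Blocking waits on set dressing (finishes minute 79), so it starts at minute 79 and finishes at 79 + 25 = minute 104.
For rehearsal: blocking (finishes minute 104, plus 15-minute gap → minute 119); rigging (finishes minute 40); set dressing (finishes minute 79). Taking the maximum gives a start of minute 119, and it finishes at 119 + 35 = minute 154.
The final polish has to wait for rehearsal (finishes minute 154); blocking (finishes minute 104). The latest of these is minute 154, so the final polish runs minute 154 to 154 + 60 = minute 214.
The earliest everything can be done is minute 214, which is after the deadline of 185, so it is not possible.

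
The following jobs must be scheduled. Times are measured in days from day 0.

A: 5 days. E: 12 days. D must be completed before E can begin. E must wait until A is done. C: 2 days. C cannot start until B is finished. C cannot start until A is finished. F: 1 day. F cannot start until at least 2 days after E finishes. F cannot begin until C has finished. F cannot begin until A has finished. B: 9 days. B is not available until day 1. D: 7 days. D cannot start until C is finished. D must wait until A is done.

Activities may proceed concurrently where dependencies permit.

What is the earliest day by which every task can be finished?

34

B cannot begin until its own release at day 1. It runs from day 1 to 1 + 9 = day 10.
Nothing blocks A, so it runs from day 0 to day 5.
C cannot start until B (finishes day 10); A (finishes day 5). The controlling bound is day 10, so C finishes at 10 + 2 = day 12.
D cannot start until C (finishes day 12); A (finishes day 5). The controlling bound is day 12, so D finishes at 12 + 7 = day 19.
E has to wait for D (finishes day 19); A (finishes day 5). The latest of these is day 19, so E runs day 19 to 19 + 12 = day 31.
F has to wait for E (finishes day 31, plus 2-day gap → day 33); C (finishes day 12); A (finishes day 5). The latest of these is day 33, so F runs day 33 to 33 + 1 = day 34.
All tasks are finished once the last one completes. Finish times: A at 5, B at 10, C at 12, D at 19, E at 31, F at 34. The latest is day 34.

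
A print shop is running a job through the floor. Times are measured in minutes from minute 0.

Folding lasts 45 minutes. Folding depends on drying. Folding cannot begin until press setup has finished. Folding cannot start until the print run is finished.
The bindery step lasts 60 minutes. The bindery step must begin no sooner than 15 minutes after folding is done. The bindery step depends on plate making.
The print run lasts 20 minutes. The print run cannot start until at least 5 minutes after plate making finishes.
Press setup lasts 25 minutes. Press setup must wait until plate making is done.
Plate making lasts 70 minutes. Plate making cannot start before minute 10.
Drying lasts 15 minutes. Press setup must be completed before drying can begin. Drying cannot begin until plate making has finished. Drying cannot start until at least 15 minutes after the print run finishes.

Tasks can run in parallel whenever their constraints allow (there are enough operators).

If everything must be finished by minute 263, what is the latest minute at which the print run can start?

To finish by minute 263, the bindery step (duration 60) must start no later than minute 203.
Folding feeds into the bindery step (must start by minute 203, minus 15-minute gap → minute 188); so folding must finish by minute 188 and therefore start by minute 143.
Drying feeds into folding (must start by minute 143); so drying must finish by minute 143 and therefore start by minute 128.
The print run must finish in time for drying (must start by minute 128, minus 15-minute gap → minute 113); folding (must start by minute 143). The tightest is minute 113, so the print run must start by 113 − 20 = minute 93.

93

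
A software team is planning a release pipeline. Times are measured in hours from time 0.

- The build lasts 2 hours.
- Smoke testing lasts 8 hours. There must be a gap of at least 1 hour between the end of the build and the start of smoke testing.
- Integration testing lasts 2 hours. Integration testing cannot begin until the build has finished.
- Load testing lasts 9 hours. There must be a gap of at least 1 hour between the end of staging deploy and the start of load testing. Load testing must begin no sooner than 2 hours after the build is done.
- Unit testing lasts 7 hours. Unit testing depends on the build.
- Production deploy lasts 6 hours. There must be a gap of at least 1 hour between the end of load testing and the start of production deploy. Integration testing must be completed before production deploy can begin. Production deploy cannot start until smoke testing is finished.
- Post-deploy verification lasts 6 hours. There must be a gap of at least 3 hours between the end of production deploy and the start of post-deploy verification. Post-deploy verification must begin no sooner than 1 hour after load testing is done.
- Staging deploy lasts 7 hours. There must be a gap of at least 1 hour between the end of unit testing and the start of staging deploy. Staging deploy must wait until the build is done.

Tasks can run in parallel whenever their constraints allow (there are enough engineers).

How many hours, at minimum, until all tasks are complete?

Nothing blocks the build, so it runs from hour 0 to hour 2.
After the build (finishes hour 2, plus 1-hour gap → hour 3), smoke testing can start at hour 3 and finishes at hour 11.
After the build (finishes hour 2), integration testing can start at hour 2 and finishes at hour 4.
Unit testing cannot begin until the build (finishes hour 2). It runs from hour 2 to 2 + 7 = hour 9.
For staging deploy: unit testing (finishes hour 9, plus 1-hour gap → hour 10); the build (finishes hour 2). Taking the maximum gives a start of hour 10, and it finishes at 10 + 7 = hour 17.
Load testing cannot start until staging deploy (finishes hour 17, plus 1-hour gap → hour 18); the build (finishes hour 2, plus 2-hour gap → hour 4). The controlling bound is hour 18, so load testing finishes at 18 + 9 = hour 27.
Production deploy cannot start until load testing (finishes hour 27, plus 1-hour gap → hour 28); integration testing (finishes hour 4); smoke testing (finishes hour 11). The controlling bound is hour 28, so production deploy finishes at 28 + 6 = hour 34.
For post-deploy verification: production deploy (finishes hour 34, plus 3-hour gap → hour 37); load testing (finishes hour 27, plus 1-hour gap → hour 28). Taking the maximum gives a start of hour 37, and it finishes at 37 + 6 = hour 43.
All tasks are finished once the last one completes. Finish times: The build at 2, Unit testing at 9, Integration testing at 4, Staging deploy at 17, Smoke testing at 11, Load testing at 27, Production deploy at 34, Post-deploy verification at 43. The latest is hour 43.

43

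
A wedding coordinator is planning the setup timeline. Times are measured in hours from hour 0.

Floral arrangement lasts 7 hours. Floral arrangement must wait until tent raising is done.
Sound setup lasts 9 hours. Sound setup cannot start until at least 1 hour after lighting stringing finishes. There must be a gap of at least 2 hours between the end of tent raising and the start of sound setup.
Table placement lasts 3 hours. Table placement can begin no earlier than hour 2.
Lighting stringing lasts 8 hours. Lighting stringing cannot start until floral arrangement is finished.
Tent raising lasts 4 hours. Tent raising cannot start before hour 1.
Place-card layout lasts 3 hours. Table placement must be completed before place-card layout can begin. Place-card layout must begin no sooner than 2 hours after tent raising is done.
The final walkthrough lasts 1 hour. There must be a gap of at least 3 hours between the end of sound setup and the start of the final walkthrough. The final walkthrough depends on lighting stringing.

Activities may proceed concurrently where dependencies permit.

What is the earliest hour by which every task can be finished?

34

Table placement waits on its own release at hour 2, so it starts at hour 2 and finishes at 2 + 3 = hour 5.
After its own release at hour 1, tent raising can start at hour 1 and finishes at hour 5.
Place-card layout has to wait for table placement (finishes hour 5); tent raising (finishes hour 5, plus 2-hour gap → hour 7). The latest of these is hour 7, so place-card layout runs hour 7 to 7 + 3 = hour 10.
After tent raising (finishes hour 5), floral arrangement can start at hour 5 and finishes at hour 12.
After floral arrangement (finishes hour 12), lighting stringing can start at hour 12 and finishes at hour 20.
Sound setup cannot start until lighting stringing (finishes hour 20, plus 1-hour gap → hour 21); tent raising (finishes hour 5, plus 2-hour gap → hour 7). The controlling bound is hour 21, so sound setup finishes at 21 + 9 = hour 30.
The final walkthrough has to wait for sound setup (finishes hour 30, plus 3-hour gap → hour 33); lighting stringing (finishes hour 20). The latest of these is hour 33, so the final walkthrough runs hour 33 to 33 + 1 = hour 34.
All tasks are finished once the last one completes. Finish times: Tent raising at 5, Table placement at 5, Floral arrangement at 12, Lighting stringing at 20, Sound setup at 30, Place-card layout at 10, The final walkthrough at 34. The latest is hour 34.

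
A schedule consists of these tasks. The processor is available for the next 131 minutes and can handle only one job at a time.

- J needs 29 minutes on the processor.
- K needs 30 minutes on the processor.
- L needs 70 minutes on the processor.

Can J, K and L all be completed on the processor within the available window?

Running back to back, the jobs need 29 + 30 + 70 = 129 minutes on the processor.
Since 129 ≤ 131, they fit within the window.

Yes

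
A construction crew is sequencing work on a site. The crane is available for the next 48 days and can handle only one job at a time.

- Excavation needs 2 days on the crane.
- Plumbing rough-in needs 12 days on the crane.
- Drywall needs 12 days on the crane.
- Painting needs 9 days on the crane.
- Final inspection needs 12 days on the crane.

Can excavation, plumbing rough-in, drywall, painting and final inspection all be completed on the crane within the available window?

Yes

Running back to back, the jobs need 2 + 12 + 12 + 9 + 12 = 47 days on the crane.
Since 47 ≤ 48, they fit within the window.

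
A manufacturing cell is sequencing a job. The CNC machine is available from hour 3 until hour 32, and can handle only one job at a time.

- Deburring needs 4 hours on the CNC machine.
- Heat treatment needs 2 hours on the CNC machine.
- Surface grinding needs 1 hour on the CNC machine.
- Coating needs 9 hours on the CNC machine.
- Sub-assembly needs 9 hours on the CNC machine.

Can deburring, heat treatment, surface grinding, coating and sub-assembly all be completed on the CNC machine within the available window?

The CNC machine window is 32 − 3 = 29 hours.
Running back to back, the jobs need 4 + 2 + 1 + 9 + 9 = 25 hours on the CNC machine.
Since 25 ≤ 29, they fit within the window.

Yes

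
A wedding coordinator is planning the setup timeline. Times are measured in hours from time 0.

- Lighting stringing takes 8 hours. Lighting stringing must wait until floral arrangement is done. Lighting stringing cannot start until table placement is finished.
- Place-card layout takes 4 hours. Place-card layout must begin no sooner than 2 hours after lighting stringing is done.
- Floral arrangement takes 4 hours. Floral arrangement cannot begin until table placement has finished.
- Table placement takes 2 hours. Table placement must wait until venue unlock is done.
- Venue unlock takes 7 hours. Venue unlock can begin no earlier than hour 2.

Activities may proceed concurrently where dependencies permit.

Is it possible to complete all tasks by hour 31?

Venue unlock waits on its own release at hour 2, so it starts at hour 2 and finishes at 2 + 7 = hour 9.
After venue unlock (finishes hour 9), table placement can start at hour 9 and finishes at hour 11.
Floral arrangement cannot begin until table placement (finishes hour 11). It runs from hour 11 to 11 + 4 = hour 15.
Lighting stringing needs all of floral arrangement (finishes hour 15); table placement (finishes hour 11). That puts its earliest start at hour 15; it finishes at 15 + 8 = hour 23.
After lighting stringing (finishes hour 23, plus 2-hour gap → hour 25), place-card layout can start at hour 25 and finishes at hour 29.
Every task is finished by hour 29, which is no later than the deadline of 31, so the schedule is feasible.

Yes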